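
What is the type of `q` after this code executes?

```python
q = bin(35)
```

bin() returns str representation

str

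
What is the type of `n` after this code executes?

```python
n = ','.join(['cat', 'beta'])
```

str.join() returns str

str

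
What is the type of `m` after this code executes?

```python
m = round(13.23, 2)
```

round() with ndigits arg returns float

float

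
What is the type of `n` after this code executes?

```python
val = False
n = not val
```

'not' always returns bool

bool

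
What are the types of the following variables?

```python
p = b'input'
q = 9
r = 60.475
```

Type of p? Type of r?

p is bytes; r is float

bytes, float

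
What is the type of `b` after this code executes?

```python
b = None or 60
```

'or' with None returns the other value (60, int)

int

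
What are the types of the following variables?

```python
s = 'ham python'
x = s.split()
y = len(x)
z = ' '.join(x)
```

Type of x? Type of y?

str.split() returns list; len() returns int

list, int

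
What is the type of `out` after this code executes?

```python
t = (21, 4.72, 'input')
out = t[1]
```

Index 1 of tuple is 4.72 which is float

float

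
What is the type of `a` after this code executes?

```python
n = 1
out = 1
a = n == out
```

Equality comparison returns bool

bool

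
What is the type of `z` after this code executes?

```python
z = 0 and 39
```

'and' returns the first falsy value (0, which is int)

int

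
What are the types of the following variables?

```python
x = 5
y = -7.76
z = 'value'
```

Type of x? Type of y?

x is int; y is float

int, float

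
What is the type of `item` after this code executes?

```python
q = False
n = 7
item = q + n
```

bool + int returns int (False is 0, so 0 + 7 = 7)

int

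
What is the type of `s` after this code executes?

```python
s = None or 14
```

'or' with None returns the other value (14, int)

int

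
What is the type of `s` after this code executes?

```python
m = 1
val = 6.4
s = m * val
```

int * float returns float (1 * 6.4 = 6.4)

float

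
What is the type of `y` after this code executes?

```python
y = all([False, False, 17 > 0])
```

all() returns bool

bool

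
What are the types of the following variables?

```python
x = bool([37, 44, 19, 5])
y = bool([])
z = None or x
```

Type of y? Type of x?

bool() returns bool; bool() returns bool

bool, bool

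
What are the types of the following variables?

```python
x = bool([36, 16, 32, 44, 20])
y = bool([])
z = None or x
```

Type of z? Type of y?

None or <bool> returns the bool; bool() returns bool

bool, bool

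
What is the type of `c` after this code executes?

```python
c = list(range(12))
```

list(range(...)) returns list

list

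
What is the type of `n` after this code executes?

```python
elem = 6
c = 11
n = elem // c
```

int // int returns int (6 // 11 = 0)

int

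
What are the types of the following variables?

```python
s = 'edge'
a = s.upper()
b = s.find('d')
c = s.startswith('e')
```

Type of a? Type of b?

str.upper() returns str; str.find() returns int

str, int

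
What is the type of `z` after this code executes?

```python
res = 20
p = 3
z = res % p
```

int % int returns int (20 % 3 = 2)

int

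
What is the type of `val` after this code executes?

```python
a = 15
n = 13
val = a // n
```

int // int returns int (15 // 13 = 1)

int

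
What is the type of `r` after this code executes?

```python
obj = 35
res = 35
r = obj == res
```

Equality comparison returns bool

bool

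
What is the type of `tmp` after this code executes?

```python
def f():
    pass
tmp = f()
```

A function with no return statement returns None

NoneType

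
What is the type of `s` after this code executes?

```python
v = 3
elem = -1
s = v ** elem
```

int ** negative int returns float

float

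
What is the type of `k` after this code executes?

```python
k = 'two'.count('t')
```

str.count() returns int

int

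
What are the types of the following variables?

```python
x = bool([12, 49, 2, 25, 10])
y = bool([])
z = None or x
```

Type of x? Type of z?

bool() returns bool; None or <bool> returns the bool

bool, bool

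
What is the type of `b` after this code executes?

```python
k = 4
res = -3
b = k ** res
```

int ** negative int returns float

float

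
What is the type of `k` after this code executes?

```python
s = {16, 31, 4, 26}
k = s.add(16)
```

set.add() returns None (mutates in place)

NoneType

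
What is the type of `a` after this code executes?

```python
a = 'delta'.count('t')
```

str.count() returns int

int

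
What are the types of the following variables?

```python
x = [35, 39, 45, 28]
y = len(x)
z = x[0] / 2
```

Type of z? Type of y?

int / int returns float; len() returns int

float, int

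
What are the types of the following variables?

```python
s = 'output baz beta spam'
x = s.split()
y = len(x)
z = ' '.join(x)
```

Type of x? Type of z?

str.split() returns list; str.join() returns str

list, str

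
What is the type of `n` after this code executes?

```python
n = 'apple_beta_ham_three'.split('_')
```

str.split() returns list

list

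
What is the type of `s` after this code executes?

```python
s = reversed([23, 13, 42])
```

reversed() on a list returns a list_reverseiterator

list_reverseiterator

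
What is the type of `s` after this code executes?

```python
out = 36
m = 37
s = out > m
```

Comparison operators return bool

bool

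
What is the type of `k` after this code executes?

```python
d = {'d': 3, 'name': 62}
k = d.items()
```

dict.items() returns a dict_items view

dict_items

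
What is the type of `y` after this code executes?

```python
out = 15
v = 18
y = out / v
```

int / int always returns float in Python 3 (15 / 18 = 0.833333)

float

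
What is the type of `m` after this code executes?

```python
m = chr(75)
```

chr() returns str (single character)

str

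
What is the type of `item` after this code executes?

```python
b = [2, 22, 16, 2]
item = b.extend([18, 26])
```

list.extend() returns None

NoneType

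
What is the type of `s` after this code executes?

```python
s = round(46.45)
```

round() with no ndigits arg returns int

int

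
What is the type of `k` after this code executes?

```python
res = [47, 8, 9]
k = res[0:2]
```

Slicing a list always returns a list

list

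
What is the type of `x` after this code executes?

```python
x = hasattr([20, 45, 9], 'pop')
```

hasattr() returns bool

bool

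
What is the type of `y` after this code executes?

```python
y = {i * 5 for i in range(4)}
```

A set comprehension {expr for x in iterable} produces a set

set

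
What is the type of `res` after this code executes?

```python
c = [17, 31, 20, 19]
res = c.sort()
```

list.sort() returns None (sorts in place)

NoneType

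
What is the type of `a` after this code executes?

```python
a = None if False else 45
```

Ternary: condition is False, else branch (45) taken → int

int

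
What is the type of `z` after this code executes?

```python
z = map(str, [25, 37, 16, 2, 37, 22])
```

map() returns a map iterator object

map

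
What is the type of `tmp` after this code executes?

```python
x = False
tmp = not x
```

'not' always returns bool

bool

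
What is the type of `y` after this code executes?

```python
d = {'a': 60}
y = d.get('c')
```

dict.get() returns None when key 'c' is not found and no default given

NoneType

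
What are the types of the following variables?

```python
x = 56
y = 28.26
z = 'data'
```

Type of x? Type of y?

x is int; y is float

int, float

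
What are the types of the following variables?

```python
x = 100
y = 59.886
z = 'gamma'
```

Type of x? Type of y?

x is int; y is float

int, float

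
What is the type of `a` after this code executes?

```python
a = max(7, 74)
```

max() of ints returns int

int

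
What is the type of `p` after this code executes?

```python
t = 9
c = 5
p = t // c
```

int // int returns int (9 // 5 = 1)

int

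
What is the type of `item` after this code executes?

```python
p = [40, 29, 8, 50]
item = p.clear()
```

list.clear() returns None

NoneType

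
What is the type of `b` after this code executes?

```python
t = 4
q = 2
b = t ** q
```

int ** positive int returns int (4 ** 2 = 16)

int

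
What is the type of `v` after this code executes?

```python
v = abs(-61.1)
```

abs() of float returns float

float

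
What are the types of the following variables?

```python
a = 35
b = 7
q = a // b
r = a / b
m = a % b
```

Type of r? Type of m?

int / int returns float; int % int returns int

float, int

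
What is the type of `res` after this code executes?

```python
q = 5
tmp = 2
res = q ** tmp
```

int ** positive int returns int (5 ** 2 = 25)

int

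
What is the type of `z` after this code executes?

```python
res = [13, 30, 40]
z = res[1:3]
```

Slicing a list always returns a list

list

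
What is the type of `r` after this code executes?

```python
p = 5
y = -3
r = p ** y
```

int ** negative int returns float

float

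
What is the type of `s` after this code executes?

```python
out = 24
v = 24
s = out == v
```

Equality comparison returns bool

bool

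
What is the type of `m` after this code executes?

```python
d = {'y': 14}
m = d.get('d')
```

dict.get() returns None when key 'd' is not found and no default given

NoneType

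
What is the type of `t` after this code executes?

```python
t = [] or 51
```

'or' returns first truthy value (51, which is int)

int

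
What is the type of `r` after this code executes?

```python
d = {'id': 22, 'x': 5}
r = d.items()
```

dict.items() returns a dict_items view

dict_items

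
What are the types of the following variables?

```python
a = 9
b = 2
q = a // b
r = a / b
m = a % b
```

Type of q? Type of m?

int // int returns int; int % int returns int

int, int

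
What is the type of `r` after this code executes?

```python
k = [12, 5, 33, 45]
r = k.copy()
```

list.copy() returns list

list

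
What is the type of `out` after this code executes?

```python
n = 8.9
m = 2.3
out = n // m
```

float // float returns float (floor division preserves float type)

float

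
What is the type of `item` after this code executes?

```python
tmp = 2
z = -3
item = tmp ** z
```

int ** negative int returns float

float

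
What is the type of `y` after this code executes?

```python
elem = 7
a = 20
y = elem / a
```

int / int always returns float in Python 3 (7 / 20 = 0.35)

float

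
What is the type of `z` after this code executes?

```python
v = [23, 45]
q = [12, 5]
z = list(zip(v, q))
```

list(zip(...)) returns a list of tuples

list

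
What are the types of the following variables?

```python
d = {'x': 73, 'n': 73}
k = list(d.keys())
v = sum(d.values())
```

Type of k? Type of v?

list(...) returns list; sum of int values returns int

list, int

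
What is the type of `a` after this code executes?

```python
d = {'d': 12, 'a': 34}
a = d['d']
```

Accessing dict[str, int] with key 'd' returns int value 12

int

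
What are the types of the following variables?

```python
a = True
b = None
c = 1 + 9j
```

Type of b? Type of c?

b is NoneType; c is complex

NoneType, complex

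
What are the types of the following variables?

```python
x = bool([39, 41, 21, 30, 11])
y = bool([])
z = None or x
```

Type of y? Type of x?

bool() returns bool; bool() returns bool

bool, bool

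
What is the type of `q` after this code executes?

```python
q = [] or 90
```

'or' returns first truthy value (90, which is int)

int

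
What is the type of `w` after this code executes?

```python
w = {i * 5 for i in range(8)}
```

A set comprehension {expr for x in iterable} produces a set

set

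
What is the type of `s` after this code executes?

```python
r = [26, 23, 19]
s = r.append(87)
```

list.append() returns None (mutates in place)

NoneType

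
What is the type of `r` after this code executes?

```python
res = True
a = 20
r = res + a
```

bool + int returns int (True is 1, so 1 + 20 = 21)

int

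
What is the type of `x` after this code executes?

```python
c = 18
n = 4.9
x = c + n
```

int + float returns float (18 + 4.9 = 22.9)

float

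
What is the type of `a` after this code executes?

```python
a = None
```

None has type NoneType

NoneType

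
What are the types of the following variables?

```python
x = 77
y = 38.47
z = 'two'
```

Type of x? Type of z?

x is int; z is str

int, str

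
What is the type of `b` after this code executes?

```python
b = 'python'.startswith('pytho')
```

str.startswith() returns bool

bool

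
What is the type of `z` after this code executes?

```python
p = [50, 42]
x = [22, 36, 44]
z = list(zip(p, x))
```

list(zip(...)) returns a list of tuples

list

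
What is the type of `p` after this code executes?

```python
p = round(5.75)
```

round() with no ndigits arg returns int

int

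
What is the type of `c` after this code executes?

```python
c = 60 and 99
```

'and' returns the last value when all truthy (99, which is int)

int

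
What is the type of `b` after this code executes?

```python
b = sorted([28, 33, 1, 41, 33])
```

sorted() always returns list

list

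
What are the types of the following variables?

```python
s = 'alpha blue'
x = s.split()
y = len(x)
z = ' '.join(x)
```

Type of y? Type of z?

len() returns int; str.join() returns str

int, str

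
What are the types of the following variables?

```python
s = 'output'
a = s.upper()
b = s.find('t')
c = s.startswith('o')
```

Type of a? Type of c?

str.upper() returns str; str.startswith() returns bool

str, bool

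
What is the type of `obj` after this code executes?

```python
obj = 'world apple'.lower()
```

str.lower() returns str

str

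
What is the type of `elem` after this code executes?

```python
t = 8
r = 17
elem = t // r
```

int // int returns int (8 // 17 = 0)

int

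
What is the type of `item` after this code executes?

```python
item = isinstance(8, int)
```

isinstance() returns bool

bool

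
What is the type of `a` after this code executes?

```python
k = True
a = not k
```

'not' always returns bool

bool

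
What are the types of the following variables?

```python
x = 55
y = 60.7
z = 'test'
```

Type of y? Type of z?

y is float; z is str

float, str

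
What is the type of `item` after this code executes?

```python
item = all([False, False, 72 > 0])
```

all() returns bool

bool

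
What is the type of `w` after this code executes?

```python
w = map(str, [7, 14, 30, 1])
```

map() returns a map iterator object

map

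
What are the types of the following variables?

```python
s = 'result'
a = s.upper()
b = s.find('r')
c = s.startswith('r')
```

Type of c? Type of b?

str.startswith() returns bool; str.find() returns int

bool, int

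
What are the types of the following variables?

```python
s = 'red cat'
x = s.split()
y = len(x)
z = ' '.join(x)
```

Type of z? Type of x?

str.join() returns str; str.split() returns list

str, list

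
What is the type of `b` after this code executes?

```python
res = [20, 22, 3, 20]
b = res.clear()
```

list.clear() returns None

NoneType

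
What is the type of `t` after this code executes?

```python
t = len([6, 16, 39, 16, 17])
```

len() always returns int

int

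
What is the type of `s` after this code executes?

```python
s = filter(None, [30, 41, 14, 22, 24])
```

filter() returns a filter iterator object

filter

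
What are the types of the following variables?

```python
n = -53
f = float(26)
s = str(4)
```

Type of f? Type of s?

f is float; s is str

float, str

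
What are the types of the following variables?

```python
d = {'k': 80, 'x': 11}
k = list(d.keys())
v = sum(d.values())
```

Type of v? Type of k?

sum of int values returns int; list(...) returns list

int, list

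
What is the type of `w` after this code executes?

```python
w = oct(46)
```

oct() returns str representation

str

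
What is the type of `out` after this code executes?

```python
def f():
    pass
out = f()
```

A function with no return statement returns None

NoneType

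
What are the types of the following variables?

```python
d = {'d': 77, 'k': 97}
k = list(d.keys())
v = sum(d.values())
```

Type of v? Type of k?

sum of int values returns int; list(...) returns list

int, list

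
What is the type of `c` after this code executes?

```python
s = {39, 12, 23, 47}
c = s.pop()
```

Popping from a set of ints returns int

int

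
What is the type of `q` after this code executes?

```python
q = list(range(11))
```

list(range(...)) returns list

list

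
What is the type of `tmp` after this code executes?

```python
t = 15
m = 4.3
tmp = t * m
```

int * float returns float (15 * 4.3 = 64.5)

float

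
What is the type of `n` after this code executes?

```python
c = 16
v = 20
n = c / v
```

int / int always returns float in Python 3 (16 / 20 = 0.8)

float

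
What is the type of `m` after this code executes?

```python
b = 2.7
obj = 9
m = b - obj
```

float - int returns float (2.7 - 9 = -6.3)

float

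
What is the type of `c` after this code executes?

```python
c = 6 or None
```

'or' returns first truthy value (6, int)

int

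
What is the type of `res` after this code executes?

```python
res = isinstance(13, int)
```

isinstance() returns bool

bool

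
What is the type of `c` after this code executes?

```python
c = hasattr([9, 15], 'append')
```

hasattr() returns bool

bool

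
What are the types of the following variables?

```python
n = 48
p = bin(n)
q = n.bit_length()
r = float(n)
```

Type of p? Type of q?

bin() returns str; int.bit_length() returns int

str, int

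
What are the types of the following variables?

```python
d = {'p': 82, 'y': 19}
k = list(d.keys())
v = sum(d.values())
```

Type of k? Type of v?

list(...) returns list; sum of int values returns int

list, int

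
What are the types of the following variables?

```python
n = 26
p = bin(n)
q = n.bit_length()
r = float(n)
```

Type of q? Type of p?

int.bit_length() returns int; bin() returns str

int, str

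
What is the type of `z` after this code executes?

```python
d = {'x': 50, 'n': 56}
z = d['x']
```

Accessing dict[str, int] with key 'x' returns int value 50

int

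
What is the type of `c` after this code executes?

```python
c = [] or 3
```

'or' returns first truthy value (3, which is int)

int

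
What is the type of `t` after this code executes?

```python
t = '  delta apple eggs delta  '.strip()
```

str.strip() returns str

str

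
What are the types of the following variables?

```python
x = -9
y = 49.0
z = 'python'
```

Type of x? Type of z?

x is int; z is str

int, str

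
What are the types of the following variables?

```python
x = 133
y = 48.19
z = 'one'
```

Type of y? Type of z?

y is float; z is str

float, str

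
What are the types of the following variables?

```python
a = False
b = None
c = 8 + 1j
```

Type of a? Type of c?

a is bool; c is complex

bool, complex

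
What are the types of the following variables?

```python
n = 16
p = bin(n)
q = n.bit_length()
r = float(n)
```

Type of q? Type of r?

int.bit_length() returns int; float() returns float

int, float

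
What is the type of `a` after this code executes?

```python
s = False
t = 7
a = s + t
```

bool + int returns int (False is 0, so 0 + 7 = 7)

int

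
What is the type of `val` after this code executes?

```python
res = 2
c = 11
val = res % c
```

int % int returns int (2 % 11 = 2)

int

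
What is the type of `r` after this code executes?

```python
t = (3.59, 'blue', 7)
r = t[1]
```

Index 1 of tuple is 'blue' which is str

str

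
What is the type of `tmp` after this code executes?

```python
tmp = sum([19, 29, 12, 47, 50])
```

sum() of ints returns int

int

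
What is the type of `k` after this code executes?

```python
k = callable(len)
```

callable() returns bool

bool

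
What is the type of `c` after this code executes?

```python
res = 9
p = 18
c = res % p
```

int % int returns int (9 % 18 = 9)

int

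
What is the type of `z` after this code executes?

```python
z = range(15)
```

range() returns a range object

range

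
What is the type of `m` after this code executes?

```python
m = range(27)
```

range() returns a range object

range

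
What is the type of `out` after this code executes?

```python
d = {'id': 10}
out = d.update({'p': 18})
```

dict.update() returns None

NoneType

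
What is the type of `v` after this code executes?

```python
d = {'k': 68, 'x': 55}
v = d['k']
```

Accessing dict[str, int] with key 'k' returns int value 68

int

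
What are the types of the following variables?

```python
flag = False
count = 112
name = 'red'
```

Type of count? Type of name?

count is int; name is str

int, str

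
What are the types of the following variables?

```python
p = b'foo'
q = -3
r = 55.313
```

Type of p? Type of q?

p is bytes; q is int

bytes, int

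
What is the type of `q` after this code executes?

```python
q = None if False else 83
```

Ternary: condition is False, else branch (83) taken → int

int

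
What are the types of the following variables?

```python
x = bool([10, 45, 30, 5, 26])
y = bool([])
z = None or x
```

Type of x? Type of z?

bool() returns bool; None or <bool> returns the bool

bool, bool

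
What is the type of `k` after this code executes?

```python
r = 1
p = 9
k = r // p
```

int // int returns int (1 // 9 = 0)

int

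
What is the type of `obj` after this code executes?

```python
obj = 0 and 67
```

'and' returns the first falsy value (0, which is int)

int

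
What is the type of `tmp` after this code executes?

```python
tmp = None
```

None has type NoneType

NoneType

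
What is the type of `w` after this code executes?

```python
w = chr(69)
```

chr() returns str (single character)

str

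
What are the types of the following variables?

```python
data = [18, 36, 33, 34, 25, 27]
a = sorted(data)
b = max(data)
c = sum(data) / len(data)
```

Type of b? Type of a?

max of ints returns int; sorted() returns list

int, list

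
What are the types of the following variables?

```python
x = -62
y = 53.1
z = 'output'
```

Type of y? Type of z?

y is float; z is str

float, str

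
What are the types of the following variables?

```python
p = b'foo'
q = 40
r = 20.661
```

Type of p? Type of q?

p is bytes; q is int

bytes, int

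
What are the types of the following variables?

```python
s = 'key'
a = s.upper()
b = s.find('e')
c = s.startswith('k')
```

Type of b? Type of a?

str.find() returns int; str.upper() returns str

int, str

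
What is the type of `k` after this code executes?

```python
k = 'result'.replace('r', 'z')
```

str.replace() returns str

str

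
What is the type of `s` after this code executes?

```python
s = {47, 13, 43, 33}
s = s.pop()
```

Popping from a set of ints returns int

int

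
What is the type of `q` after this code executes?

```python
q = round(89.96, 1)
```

round() with ndigits arg returns float

float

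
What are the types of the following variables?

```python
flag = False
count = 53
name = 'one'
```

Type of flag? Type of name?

flag is bool; name is str

bool, str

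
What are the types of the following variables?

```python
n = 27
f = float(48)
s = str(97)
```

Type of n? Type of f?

n is int; f is float

int, float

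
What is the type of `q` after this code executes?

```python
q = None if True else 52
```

Ternary: condition is True, if branch (None) taken → NoneType

NoneType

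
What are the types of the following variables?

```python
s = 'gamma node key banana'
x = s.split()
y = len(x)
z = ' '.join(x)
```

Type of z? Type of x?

str.join() returns str; str.split() returns list

str, list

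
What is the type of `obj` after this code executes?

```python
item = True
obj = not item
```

'not' always returns bool

bool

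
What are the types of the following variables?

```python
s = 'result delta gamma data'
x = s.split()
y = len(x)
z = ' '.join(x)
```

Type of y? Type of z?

len() returns int; str.join() returns str

int, str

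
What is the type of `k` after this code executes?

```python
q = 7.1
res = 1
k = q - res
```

float - int returns float (7.1 - 1 = 6.1)

float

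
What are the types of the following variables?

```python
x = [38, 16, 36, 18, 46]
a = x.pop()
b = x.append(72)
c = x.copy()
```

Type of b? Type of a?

list.append() returns None; list.pop() returns the element (int)

NoneType, int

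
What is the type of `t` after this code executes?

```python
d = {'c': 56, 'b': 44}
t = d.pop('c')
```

dict.pop() returns the value (int)

int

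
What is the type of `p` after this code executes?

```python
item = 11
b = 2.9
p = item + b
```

int + float returns float (11 + 2.9 = 13.9)

float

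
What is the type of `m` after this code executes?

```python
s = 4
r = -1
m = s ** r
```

int ** negative int returns float

float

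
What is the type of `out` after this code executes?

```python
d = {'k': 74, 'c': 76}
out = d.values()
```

.values() returns a dict_values view object

dict_values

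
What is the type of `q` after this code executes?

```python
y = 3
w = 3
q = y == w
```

Equality comparison returns bool

bool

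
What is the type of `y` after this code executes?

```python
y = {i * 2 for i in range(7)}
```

A set comprehension {expr for x in iterable} produces a set

set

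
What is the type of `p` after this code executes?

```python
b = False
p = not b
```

'not' always returns bool

bool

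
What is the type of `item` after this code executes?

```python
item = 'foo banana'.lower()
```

str.lower() returns str

str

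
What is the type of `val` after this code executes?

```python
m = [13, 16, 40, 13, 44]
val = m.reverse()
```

list.reverse() returns None

NoneType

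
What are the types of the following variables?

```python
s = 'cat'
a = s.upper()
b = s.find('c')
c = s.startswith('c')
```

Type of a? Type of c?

str.upper() returns str; str.startswith() returns bool

str, bool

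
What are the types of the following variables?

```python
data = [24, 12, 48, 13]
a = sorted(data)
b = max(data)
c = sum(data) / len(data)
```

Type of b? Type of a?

max of ints returns int; sorted() returns list

int, list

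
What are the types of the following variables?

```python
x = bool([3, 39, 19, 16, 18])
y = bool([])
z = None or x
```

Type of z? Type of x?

None or <bool> returns the bool; bool() returns bool

bool, bool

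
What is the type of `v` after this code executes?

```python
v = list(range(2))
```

list(range(...)) returns list

list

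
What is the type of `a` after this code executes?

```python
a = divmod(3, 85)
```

divmod() returns a tuple (quotient, remainder)

tuple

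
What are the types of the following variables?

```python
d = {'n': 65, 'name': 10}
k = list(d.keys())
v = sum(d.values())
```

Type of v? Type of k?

sum of int values returns int; list(...) returns list

int, list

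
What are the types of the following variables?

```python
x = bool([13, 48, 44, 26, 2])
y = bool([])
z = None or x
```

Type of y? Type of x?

bool() returns bool; bool() returns bool

bool, bool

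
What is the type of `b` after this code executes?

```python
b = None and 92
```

'and' returns first falsy value (None)

NoneType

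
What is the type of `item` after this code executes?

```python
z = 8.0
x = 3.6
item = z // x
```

float // float returns float (floor division preserves float type)

float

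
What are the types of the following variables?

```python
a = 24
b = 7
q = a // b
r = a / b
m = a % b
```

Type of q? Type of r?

int // int returns int; int / int returns float

int, float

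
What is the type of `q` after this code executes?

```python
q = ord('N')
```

ord() returns int (Unicode code point)

int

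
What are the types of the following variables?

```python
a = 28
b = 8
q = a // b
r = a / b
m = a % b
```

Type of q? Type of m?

int // int returns int; int % int returns int

int, int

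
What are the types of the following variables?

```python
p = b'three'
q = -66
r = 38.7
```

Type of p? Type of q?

p is bytes; q is int

bytes, int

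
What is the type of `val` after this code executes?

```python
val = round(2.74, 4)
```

round() with ndigits arg returns float

float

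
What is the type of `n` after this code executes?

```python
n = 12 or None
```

'or' returns first truthy value (12, int)

int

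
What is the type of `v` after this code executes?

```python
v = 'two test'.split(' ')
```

str.split() returns list

list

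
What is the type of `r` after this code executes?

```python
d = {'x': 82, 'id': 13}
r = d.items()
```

dict.items() returns a dict_items view

dict_items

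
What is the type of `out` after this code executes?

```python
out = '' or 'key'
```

'or' returns first truthy value ('key', which is str)

str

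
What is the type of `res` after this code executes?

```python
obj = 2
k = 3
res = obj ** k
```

int ** positive int returns int (2 ** 3 = 8)

int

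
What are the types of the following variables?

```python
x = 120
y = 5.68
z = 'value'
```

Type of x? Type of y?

x is int; y is float

int, float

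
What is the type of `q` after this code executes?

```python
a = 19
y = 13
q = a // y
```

int // int returns int (19 // 13 = 1)

int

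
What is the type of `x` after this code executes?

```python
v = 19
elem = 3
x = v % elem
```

int % int returns int (19 % 3 = 1)

int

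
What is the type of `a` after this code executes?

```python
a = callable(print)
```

callable() returns bool

bool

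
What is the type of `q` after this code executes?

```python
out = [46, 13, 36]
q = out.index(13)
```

list.index() returns int

int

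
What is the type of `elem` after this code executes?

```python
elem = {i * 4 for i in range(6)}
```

A set comprehension {expr for x in iterable} produces a set

set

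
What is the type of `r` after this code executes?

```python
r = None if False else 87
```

Ternary: condition is False, else branch (87) taken → int

int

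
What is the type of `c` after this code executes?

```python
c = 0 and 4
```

'and' returns the first falsy value (0, which is int)

int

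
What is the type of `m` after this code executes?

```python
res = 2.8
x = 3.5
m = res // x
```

float // float returns float (floor division preserves float type)

float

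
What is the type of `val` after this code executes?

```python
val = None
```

None has type NoneType

NoneType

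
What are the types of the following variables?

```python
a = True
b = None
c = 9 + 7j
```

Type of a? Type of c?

a is bool; c is complex

bool, complex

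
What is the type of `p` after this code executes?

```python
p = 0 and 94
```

'and' returns the first falsy value (0, which is int)

int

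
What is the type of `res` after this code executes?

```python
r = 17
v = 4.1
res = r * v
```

int * float returns float (17 * 4.1 = 69.7)

float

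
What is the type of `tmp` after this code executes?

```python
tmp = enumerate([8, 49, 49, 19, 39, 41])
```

enumerate() returns an enumerate iterator object

enumerate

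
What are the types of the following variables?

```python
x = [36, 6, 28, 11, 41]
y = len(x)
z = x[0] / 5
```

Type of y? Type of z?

len() returns int; int / int returns float

int, float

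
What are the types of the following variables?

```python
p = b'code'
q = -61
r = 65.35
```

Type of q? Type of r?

q is int; r is float

int, float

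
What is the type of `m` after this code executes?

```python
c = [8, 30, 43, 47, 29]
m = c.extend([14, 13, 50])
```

list.extend() returns None

NoneType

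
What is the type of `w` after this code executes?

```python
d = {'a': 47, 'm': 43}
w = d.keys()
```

.keys() returns a dict_keys view object

dict_keys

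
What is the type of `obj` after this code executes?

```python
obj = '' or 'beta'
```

'or' returns first truthy value ('beta', which is str)

str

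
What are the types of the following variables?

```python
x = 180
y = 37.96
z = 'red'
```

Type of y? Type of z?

y is float; z is str

float, str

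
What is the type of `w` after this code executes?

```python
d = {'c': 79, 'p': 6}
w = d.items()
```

dict.items() returns a dict_items view

dict_items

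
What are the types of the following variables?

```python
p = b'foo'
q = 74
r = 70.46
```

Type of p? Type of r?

p is bytes; r is float

bytes, float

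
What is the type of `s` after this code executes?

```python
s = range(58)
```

range() returns a range object

range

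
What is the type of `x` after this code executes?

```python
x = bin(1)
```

bin() returns str representation

str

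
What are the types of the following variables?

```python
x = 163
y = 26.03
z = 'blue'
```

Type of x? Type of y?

x is int; y is float

int, float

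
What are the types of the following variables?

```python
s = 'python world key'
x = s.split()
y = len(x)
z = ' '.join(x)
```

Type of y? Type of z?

len() returns int; str.join() returns str

int, str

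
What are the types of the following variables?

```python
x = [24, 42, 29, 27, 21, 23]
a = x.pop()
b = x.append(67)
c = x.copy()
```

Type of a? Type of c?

list.pop() returns the element (int); list.copy() returns list

int, list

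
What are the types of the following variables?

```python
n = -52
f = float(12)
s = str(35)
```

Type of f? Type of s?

f is float; s is str

float, str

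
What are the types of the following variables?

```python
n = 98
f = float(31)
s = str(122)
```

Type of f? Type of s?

f is float; s is str

float, str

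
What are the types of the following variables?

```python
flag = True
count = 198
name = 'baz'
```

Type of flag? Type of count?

flag is bool; count is int

bool, int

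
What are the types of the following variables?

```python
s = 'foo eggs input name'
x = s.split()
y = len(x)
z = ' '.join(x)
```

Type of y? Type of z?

len() returns int; str.join() returns str

int, str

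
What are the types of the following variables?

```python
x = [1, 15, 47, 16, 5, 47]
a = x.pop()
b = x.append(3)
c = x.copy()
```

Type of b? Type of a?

list.append() returns None; list.pop() returns the element (int)

NoneType, int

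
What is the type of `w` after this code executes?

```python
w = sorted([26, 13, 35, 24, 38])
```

sorted() always returns list

list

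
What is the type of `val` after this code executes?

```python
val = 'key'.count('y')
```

str.count() returns int

int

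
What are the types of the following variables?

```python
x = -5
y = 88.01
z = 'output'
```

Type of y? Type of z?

y is float; z is str

float, str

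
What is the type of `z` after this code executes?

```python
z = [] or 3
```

'or' returns first truthy value (3, which is int)

int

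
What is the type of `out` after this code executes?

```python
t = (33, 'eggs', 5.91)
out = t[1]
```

Index 1 of tuple is 'eggs' which is str

str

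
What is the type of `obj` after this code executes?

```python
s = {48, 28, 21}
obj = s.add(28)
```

set.add() returns None (mutates in place)

NoneType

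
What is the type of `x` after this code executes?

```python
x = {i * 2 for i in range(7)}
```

A set comprehension {expr for x in iterable} produces a set

set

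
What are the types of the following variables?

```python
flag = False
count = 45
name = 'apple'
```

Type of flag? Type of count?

flag is bool; count is int

bool, int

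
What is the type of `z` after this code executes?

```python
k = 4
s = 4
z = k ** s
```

int ** positive int returns int (4 ** 4 = 256)

int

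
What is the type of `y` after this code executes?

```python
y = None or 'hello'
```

'or' with None returns the other value ('hello', str)

str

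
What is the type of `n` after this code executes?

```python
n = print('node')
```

print() returns None

NoneType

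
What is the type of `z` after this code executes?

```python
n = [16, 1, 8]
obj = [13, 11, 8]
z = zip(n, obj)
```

zip() returns a zip iterator object

zip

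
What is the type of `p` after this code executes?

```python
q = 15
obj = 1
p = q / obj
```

int / int always returns float in Python 3 (15 / 1 = 15)

float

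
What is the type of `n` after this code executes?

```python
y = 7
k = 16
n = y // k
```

int // int returns int (7 // 16 = 0)

int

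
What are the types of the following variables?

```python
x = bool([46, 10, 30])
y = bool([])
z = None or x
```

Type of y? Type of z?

bool() returns bool; None or <bool> returns the bool

bool, bool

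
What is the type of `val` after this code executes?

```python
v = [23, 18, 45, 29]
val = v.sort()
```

list.sort() returns None (sorts in place)

NoneType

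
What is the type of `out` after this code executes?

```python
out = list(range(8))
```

list(range(...)) returns list

list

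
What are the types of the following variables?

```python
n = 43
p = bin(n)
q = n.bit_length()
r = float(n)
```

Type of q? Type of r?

int.bit_length() returns int; float() returns float

int, float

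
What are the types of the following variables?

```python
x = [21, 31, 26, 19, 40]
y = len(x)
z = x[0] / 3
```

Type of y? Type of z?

len() returns int; int / int returns float

int, float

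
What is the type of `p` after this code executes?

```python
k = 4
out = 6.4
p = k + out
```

int + float returns float (4 + 6.4 = 10.4)

float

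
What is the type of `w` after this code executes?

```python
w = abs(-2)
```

abs() of int returns int

int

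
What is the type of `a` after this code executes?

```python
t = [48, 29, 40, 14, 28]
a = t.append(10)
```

list.append() returns None (mutates in place)

NoneType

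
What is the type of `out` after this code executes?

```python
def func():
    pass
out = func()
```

A function with no return statement returns None

NoneType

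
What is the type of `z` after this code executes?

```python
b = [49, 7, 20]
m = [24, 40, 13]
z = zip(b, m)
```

zip() returns a zip iterator object

zip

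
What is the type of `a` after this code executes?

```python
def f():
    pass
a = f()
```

A function with no return statement returns None

NoneType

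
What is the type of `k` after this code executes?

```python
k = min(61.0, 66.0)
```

min() of floats returns float

float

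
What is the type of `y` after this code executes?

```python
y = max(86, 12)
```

max() of ints returns int

int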